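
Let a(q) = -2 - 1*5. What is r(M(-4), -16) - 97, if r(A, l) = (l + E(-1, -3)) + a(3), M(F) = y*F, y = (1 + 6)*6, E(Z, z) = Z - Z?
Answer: -120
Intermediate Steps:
a(q) = -7 (a(q) = -2 - 5 = -7)
E(Z, z) = 0
y = 42 (y = 7*6 = 42)
M(F) = 42*F
r(A, l) = -7 + l (r(A, l) = (l + 0) - 7 = l - 7 = -7 + l)
r(M(-4), -16) - 97 = (-7 - 16) - 97 = -23 - 97 = -120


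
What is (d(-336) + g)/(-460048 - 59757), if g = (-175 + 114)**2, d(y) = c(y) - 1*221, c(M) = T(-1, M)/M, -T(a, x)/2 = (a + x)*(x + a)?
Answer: -63779/7938840 ≈ -0.0080338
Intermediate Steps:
T(a, x) = -2*(a + x)**2 (T(a, x) = -2*(a + x)*(x + a) = -2*(a + x)*(a + x) = -2*(a + x)**2)
c(M) = -2*(-1 + M)**2/M (c(M) = (-2*(-1 + M)**2)/M = -2*(-1 + M)**2/M)
d(y) = -221 - 2*(-1 + y)**2/y (d(y) = -2*(-1 + y)**2/y - 1*221 = -2*(-1 + y)**2/y - 221 = -221 - 2*(-1 + y)**2/y)
g = 3721 (g = (-61)**2 = 3721)
(d(-336) + g)/(-460048 - 59757) = ((-221 - 2*(-1 - 336)**2/(-336)) + 3721)/(-460048 - 59757) = ((-221 - 2*(-1/336)*(-337)**2) + 3721)/(-519805) = ((-221 - 2*(-1/336)*113569) + 3721)*(-1/519805) = ((-221 + 113569/168) + 3721)*(-1/519805) = (76441/168 + 3721)*(-1/519805) = (701569/168)*(-1/519805) = -63779/7938840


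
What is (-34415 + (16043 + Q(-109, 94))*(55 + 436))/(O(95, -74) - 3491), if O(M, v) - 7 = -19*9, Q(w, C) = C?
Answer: -7888852/3655 ≈ -2158.4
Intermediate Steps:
O(M, v) = -164 (O(M, v) = 7 - 19*9 = 7 - 171 = -164)
(-34415 + (16043 + Q(-109, 94))*(55 + 436))/(O(95, -74) - 3491) = (-34415 + (16043 + 94)*(55 + 436))/(-164 - 3491) = (-34415 + 16137*491)/(-3655) = (-34415 + 7923267)*(-1/3655) = 7888852*(-1/3655) = -7888852/3655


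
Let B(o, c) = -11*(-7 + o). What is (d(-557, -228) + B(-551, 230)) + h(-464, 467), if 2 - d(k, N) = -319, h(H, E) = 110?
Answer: 6569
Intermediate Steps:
B(o, c) = 77 - 11*o
d(k, N) = 321 (d(k, N) = 2 - 1*(-319) = 2 + 319 = 321)
(d(-557, -228) + B(-551, 230)) + h(-464, 467) = (321 + (77 - 11*(-551))) + 110 = (321 + (77 + 6061)) + 110 = (321 + 6138) + 110 = 6459 + 110 = 6569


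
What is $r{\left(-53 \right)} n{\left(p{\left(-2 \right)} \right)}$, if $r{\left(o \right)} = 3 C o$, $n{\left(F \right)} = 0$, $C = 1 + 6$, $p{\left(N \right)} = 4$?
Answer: $0$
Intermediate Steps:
$C = 7$
$r{\left(o \right)} = 21 o$ ($r{\left(o \right)} = 3 \cdot 7 o = 21 o$)
$r{\left(-53 \right)} n{\left(p{\left(-2 \right)} \right)} = 21 \left(-53\right) 0 = \left(-1113\right) 0 = 0$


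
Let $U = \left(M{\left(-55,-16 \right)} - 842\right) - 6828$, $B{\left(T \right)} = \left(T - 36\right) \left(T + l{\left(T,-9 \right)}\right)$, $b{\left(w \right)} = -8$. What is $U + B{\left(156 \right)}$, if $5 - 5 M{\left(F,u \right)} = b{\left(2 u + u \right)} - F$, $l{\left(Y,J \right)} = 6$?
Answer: $\frac{58808}{5} \approx 11762.0$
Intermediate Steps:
$B{\left(T \right)} = \left(-36 + T\right) \left(6 + T\right)$ ($B{\left(T \right)} = \left(T - 36\right) \left(T + 6\right) = \left(-36 + T\right) \left(6 + T\right)$)
$M{\left(F,u \right)} = \frac{13}{5} + \frac{F}{5}$ ($M{\left(F,u \right)} = 1 - \frac{-8 - F}{5} = 1 + \left(\frac{8}{5} + \frac{F}{5}\right) = \frac{13}{5} + \frac{F}{5}$)
$U = - \frac{38392}{5}$ ($U = \left(\left(\frac{13}{5} + \frac{1}{5} \left(-55\right)\right) - 842\right) - 6828 = \left(\left(\frac{13}{5} - 11\right) - 842\right) - 6828 = \left(- \frac{42}{5} - 842\right) - 6828 = - \frac{4252}{5} - 6828 = - \frac{38392}{5} \approx -7678.4$)
$U + B{\left(156 \right)} = - \frac{38392}{5} - \left(4896 - 24336\right) = - \frac{38392}{5} - -19440 = - \frac{38392}{5} + 19440 = \frac{58808}{5}$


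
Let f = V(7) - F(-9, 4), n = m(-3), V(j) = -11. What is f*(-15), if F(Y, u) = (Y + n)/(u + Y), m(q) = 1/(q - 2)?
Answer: 963/5 ≈ 192.60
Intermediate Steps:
m(q) = 1/(-2 + q)
n = -⅕ (n = 1/(-2 - 3) = 1/(-5) = -⅕ ≈ -0.20000)
F(Y, u) = (-⅕ + Y)/(Y + u) (F(Y, u) = (Y - ⅕)/(u + Y) = (-⅕ + Y)/(Y + u))
f = -321/25 (f = -11 - (-⅕ - 9)/(-9 + 4) = -11 - (-46)/((-5)*5) = -11 - (-1)*(-46)/(5*5) = -11 - 1*46/25 = -11 - 46/25 = -321/25 ≈ -12.840)
f*(-15) = -321/25*(-15) = 963/5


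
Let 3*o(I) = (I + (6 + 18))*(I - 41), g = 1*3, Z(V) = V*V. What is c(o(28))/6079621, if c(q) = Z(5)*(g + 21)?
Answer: 600/6079621 ≈ 9.8690e-5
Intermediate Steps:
Z(V) = V**2
g = 3
o(I) = (-41 + I)*(24 + I)/3 (o(I) = ((I + (6 + 18))*(I - 41))/3 = ((I + 24)*(-41 + I))/3 = ((24 + I)*(-41 + I))/3 = ((-41 + I)*(24 + I))/3 = (-41 + I)*(24 + I)/3)
c(q) = 600 (c(q) = 5**2*(3 + 21) = 25*24 = 600)
c(o(28))/6079621 = 600/6079621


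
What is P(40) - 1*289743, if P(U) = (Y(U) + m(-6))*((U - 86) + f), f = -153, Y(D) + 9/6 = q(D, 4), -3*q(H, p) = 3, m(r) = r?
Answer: -576103/2 ≈ -2.8805e+5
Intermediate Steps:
q(H, p) = -1 (q(H, p) = -⅓*3 = -1)
Y(D) = -5/2 (Y(D) = -3/2 - 1 = -5/2)
P(U) = 4063/2 - 17*U/2 (P(U) = (-5/2 - 6)*((U - 86) - 153) = -17*((-86 + U) - 153)/2 = -17*(-239 + U)/2 = 4063/2 - 17*U/2)
P(40) - 1*289743 = (4063/2 - 17/2*40) - 1*289743 = (4063/2 - 340) - 289743 = 3383/2 - 289743 = -576103/2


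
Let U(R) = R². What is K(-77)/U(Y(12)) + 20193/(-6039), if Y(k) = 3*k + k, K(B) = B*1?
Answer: -5221075/1545984 ≈ -3.3772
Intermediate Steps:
K(B) = B
Y(k) = 4*k
K(-77)/U(Y(12)) + 20193/(-6039) = -77/((4*12)²) + 20193/(-6039) = -77/(48²) + 20193*(-1/6039) = -77/2304 - 6731/2013 = -5221075/1545984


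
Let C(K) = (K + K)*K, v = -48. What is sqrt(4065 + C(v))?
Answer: 7*sqrt(177) ≈ 93.129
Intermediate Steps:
C(K) = 2*K**2 (C(K) = (2*K)*K = 2*K**2)
sqrt(4065 + C(v)) = sqrt(4065 + 2*(-48)**2) = sqrt(4065 + 2*2304) = sqrt(4065 + 4608) = sqrt(8673) = 7*sqrt(177)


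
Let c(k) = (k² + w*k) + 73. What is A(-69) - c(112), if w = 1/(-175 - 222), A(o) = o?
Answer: -5036230/397 ≈ -12686.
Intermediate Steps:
w = -1/397 (w = 1/(-397) = -1/397 ≈ -0.0025189)
c(k) = 73 + k² - k/397 (c(k) = (k² - k/397) + 73 = 73 + k² - k/397)
A(-69) - c(112) = -69 - (73 + 112² - 1/397*112) = -69 - (73 + 12544 - 112/397) = -69 - 1*5008837/397 = -69 - 5008837/397 = -5036230/397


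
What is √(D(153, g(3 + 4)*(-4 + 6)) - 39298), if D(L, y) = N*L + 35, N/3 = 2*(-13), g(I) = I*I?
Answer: I*√51197 ≈ 226.27*I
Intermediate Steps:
g(I) = I²
N = -78 (N = 3*(2*(-13)) = 3*(-26) = -78)
D(L, y) = 35 - 78*L (D(L, y) = -78*L + 35 = 35 - 78*L)
√(D(153, g(3 + 4)*(-4 + 6)) - 39298) = √((35 - 78*153) - 39298) = √((35 - 11934) - 39298) = √(-11899 - 39298) = √(-51197) = I*√51197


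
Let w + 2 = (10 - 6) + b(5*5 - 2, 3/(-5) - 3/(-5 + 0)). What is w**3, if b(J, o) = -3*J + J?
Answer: -85184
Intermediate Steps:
b(J, o) = -2*J
w = -44 (w = -2 + ((10 - 6) - 2*(5*5 - 2)) = -2 + (4 - 2*(25 - 2)) = -2 + (4 - 2*23) = -2 + (4 - 46) = -2 - 42 = -44)
w**3 = (-44)**3 = -85184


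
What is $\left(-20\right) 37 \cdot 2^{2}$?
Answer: $-2960$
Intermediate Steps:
$\left(-20\right) 37 \cdot 2^{2} = \left(-740\right) 4 = -2960$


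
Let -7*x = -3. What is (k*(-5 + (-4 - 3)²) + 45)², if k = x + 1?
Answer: 570025/49 ≈ 11633.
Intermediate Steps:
x = 3/7 (x = -⅐*(-3) = 3/7 ≈ 0.42857)
k = 10/7 (k = 3/7 + 1 = 10/7 ≈ 1.4286)
(k*(-5 + (-4 - 3)²) + 45)² = (10*(-5 + (-4 - 3)²)/7 + 45)² = (10*(-5 + (-7)²)/7 + 45)² = (10*(-5 + 49)/7 + 45)² = ((10/7)*44 + 45)² = (440/7 + 45)² = (755/7)² = 570025/49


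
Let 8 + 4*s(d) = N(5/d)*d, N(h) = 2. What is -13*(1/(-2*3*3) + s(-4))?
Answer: 949/18 ≈ 52.722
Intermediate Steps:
s(d) = -2 + d/2 (s(d) = -2 + (2*d)/4 = -2 + d/2)
-13*(1/(-2*3*3) + s(-4)) = -13*(1/(-2*3*3) + (-2 + (1/2)*(-4))) = -13*(1/(-6*3) + (-2 - 2)) = -13*(1/(-18) - 4) = -13*(-1/18 - 4) = -13*(-73/18) = 949/18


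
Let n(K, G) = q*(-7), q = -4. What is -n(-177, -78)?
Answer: -28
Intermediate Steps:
n(K, G) = 28 (n(K, G) = -4*(-7) = 28)
-n(-177, -78) = -1*28 = -28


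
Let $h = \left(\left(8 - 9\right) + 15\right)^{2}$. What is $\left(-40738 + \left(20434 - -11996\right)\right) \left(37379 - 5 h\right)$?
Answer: $-302402892$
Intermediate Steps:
$h = 196$ ($h = \left(-1 + 15\right)^{2} = 14^{2} = 196$)
$\left(-40738 + \left(20434 - -11996\right)\right) \left(37379 - 5 h\right) = \left(-40738 + \left(20434 - -11996\right)\right) \left(37379 - 980\right) = \left(-40738 + \left(20434 + 11996\right)\right) \left(37379 - 980\right) = \left(-40738 + 32430\right) 36399 = \left(-8308\right) 36399 = -302402892$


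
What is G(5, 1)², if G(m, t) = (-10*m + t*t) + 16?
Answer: 1089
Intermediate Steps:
G(m, t) = 16 + t² - 10*m (G(m, t) = (-10*m + t²) + 16 = (t² - 10*m) + 16 = 16 + t² - 10*m)
G(5, 1)² = (16 + 1² - 10*5)² = (16 + 1 - 50)² = (-33)² = 1089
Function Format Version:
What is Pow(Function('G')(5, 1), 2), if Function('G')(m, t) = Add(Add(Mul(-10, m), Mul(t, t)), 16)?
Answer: 1089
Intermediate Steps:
Function('G')(m, t) = Add(16, Pow(t, 2), Mul(-10, m)) (Function('G')(m, t) = Add(Add(Mul(-10, m), Pow(t, 2)), 16) = Add(Add(Pow(t, 2), Mul(-10, m)), 16) = Add(16, Pow(t, 2), Mul(-10, m)))
Pow(Function('G')(5, 1), 2) = Pow(Add(16, Pow(1, 2), Mul(-10, 5)), 2) = Pow(Add(16, 1, -50), 2) = Pow(-33, 2) = 1089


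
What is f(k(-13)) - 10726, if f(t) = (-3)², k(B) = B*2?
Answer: -10717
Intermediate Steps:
k(B) = 2*B
f(t) = 9
f(k(-13)) - 10726 = 9 - 10726 = -10717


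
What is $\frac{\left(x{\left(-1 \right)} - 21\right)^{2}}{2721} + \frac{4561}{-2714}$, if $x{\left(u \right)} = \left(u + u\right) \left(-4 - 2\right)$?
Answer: $- \frac{4063549}{2461598} \approx -1.6508$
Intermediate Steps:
$x{\left(u \right)} = - 12 u$ ($x{\left(u \right)} = 2 u \left(-6\right) = - 12 u$)
$\frac{\left(x{\left(-1 \right)} - 21\right)^{2}}{2721} + \frac{4561}{-2714} = \frac{\left(\left(-12\right) \left(-1\right) - 21\right)^{2}}{2721} + \frac{4561}{-2714} = \left(12 - 21\right)^{2} \cdot \frac{1}{2721} + 4561 \left(- \frac{1}{2714}\right) = \left(-9\right)^{2} \cdot \frac{1}{2721} - \frac{4561}{2714} = 81 \cdot \frac{1}{2721} - \frac{4561}{2714} = \frac{27}{907} - \frac{4561}{2714} = - \frac{4063549}{2461598}$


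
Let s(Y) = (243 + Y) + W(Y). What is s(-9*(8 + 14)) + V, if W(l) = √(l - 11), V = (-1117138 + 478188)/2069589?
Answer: 92492555/2069589 + I*√209 ≈ 44.691 + 14.457*I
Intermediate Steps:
V = -638950/2069589 (V = -638950*1/2069589 = -638950/2069589 ≈ -0.30873)
W(l) = √(-11 + l)
s(Y) = 243 + Y + √(-11 + Y) (s(Y) = (243 + Y) + √(-11 + Y) = 243 + Y + √(-11 + Y))
s(-9*(8 + 14)) + V = (243 - 9*(8 + 14) + √(-11 - 9*(8 + 14))) - 638950/2069589 = (243 - 9*22 + √(-11 - 9*22)) - 638950/2069589 = (243 - 198 + √(-11 - 198)) - 638950/2069589 = (243 - 198 + √(-209)) - 638950/2069589 = (243 - 198 + I*√209) - 638950/2069589 = (45 + I*√209) - 638950/2069589 = 92492555/2069589 + I*√209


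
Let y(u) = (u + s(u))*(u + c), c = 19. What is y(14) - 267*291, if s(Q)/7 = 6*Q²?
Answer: 194421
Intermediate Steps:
s(Q) = 42*Q² (s(Q) = 7*(6*Q²) = 42*Q²)
y(u) = (19 + u)*(u + 42*u²) (y(u) = (u + 42*u²)*(u + 19) = (u + 42*u²)*(19 + u) = (19 + u)*(u + 42*u²))
y(14) - 267*291 = 14*(19 + 42*14² + 799*14) - 267*291 = 14*(19 + 42*196 + 11186) - 77697 = 14*(19 + 8232 + 11186) - 77697 = 14*19437 - 77697 = 272118 - 77697 = 194421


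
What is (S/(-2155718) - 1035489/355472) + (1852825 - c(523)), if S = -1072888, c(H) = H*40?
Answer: 53991621821726689/29472976496 ≈ 1.8319e+6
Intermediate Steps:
c(H) = 40*H
(S/(-2155718) - 1035489/355472) + (1852825 - c(523)) = (-1072888/(-2155718) - 1035489/355472) + (1852825 - 40*523) = (-1072888*(-1/2155718) - 1035489*1/355472) + (1852825 - 1*20920) = (536444/1077859 - 79653/27344) + (1852825 - 20920) = -71186178191/29472976496 + 1831905 = 53991621821726689/29472976496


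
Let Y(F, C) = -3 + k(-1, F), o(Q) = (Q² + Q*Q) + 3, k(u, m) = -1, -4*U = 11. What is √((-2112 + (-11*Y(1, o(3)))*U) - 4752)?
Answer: I*√6985 ≈ 83.576*I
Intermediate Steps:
U = -11/4 (U = -¼*11 = -11/4 ≈ -2.7500)
o(Q) = 3 + 2*Q² (o(Q) = (Q² + Q²) + 3 = 2*Q² + 3 = 3 + 2*Q²)
Y(F, C) = -4 (Y(F, C) = -3 - 1 = -4)
√((-2112 + (-11*Y(1, o(3)))*U) - 4752) = √((-2112 - 11*(-4)*(-11/4)) - 4752) = √((-2112 + 44*(-11/4)) - 4752) = √((-2112 - 121) - 4752) = √(-2233 - 4752) = √(-6985) = I*√6985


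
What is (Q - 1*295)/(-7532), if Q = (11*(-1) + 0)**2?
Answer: 87/3766 ≈ 0.023101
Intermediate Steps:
Q = 121 (Q = (-11 + 0)**2 = (-11)**2 = 121)
(Q - 1*295)/(-7532) = (121 - 1*295)/(-7532) = (121 - 295)*(-1/7532) = -174*(-1/7532) = 87/3766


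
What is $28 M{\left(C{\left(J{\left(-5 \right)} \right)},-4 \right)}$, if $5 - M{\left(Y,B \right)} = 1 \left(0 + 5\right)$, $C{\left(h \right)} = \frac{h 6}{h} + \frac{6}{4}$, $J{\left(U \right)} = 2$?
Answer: $0$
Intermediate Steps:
$C{\left(h \right)} = \frac{15}{2}$ ($C{\left(h \right)} = \frac{6 h}{h} + 6 \cdot \frac{1}{4} = 6 + \frac{3}{2} = \frac{15}{2}$)
$M{\left(Y,B \right)} = 0$ ($M{\left(Y,B \right)} = 5 - 1 \left(0 + 5\right) = 5 - 1 \cdot 5 = 5 - 5 = 0$)
$28 M{\left(C{\left(J{\left(-5 \right)} \right)},-4 \right)} = 28 \cdot 0 = 0$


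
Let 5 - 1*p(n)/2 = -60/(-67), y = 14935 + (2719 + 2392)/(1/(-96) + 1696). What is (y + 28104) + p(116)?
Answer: 469617872797/10908605 ≈ 43050.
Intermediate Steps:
y = 2432132681/162815 (y = 14935 + 5111/(-1/96 + 1696) = 14935 + 5111/(162815/96) = 14935 + 5111*(96/162815) = 14935 + 490656/162815 = 2432132681/162815 ≈ 14938.)
p(n) = 550/67 (p(n) = 10 - (-120)/(-67) = 10 - (-120)*(-1)/67 = 10 - 2*60/67 = 10 - 120/67 = 550/67)
(y + 28104) + p(116) = (2432132681/162815 + 28104) + 550/67 = 7007885441/162815 + 550/67 = 469617872797/10908605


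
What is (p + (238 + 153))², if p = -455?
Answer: 4096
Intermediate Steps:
(p + (238 + 153))² = (-455 + (238 + 153))² = (-455 + 391)² = (-64)² = 4096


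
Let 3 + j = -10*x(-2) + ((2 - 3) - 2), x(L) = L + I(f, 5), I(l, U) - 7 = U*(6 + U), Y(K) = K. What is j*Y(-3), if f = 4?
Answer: 1818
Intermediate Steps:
I(l, U) = 7 + U*(6 + U)
x(L) = 62 + L (x(L) = L + (7 + 5² + 6*5) = L + (7 + 25 + 30) = L + 62 = 62 + L)
j = -606 (j = -3 + (-10*(62 - 2) + ((2 - 3) - 2)) = -3 + (-10*60 + (-1 - 2)) = -3 + (-600 - 3) = -3 - 603 = -606)
j*Y(-3) = -606*(-3) = 1818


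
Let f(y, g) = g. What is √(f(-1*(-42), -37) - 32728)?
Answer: I*√32765 ≈ 181.01*I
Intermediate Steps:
√(f(-1*(-42), -37) - 32728) = √(-37 - 32728) = √(-32765) = I*√32765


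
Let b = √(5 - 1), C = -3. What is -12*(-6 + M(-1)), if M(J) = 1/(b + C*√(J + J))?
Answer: 780/11 - 18*I*√2/11 ≈ 70.909 - 2.3142*I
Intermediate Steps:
b = 2 (b = √4 = 2)
M(J) = 1/(2 - 3*√2*√J) (M(J) = 1/(2 - 3*√(J + J)) = 1/(2 - 3*√2*√J))
-12*(-6 + M(-1)) = -12*(-6 - 1/(-2 + 3*√2*√(-1))) = -12*(-6 - 1/(-2 + 3*√2*I)) = -12*(-6 - 1/(-2 + 3*I*√2)) = 72 + 12/(-2 + 3*I*√2)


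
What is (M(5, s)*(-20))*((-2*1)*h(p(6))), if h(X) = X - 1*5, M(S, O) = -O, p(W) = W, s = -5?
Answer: 200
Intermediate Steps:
h(X) = -5 + X (h(X) = X - 5 = -5 + X)
(M(5, s)*(-20))*((-2*1)*h(p(6))) = (-1*(-5)*(-20))*((-2*1)*(-5 + 6)) = (5*(-20))*(-2*1) = -100*(-2) = 200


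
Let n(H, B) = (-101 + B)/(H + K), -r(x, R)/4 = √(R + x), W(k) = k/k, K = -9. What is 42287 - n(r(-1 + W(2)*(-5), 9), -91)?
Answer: 464581/11 + 256*√3/11 ≈ 42275.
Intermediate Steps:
W(k) = 1
r(x, R) = -4*√(R + x)
n(H, B) = (-101 + B)/(-9 + H) (n(H, B) = (-101 + B)/(H - 9) = (-101 + B)/(-9 + H))
42287 - n(r(-1 + W(2)*(-5), 9), -91) = 42287 - (-101 - 91)/(-9 - 4*√(9 + (-1 + 1*(-5)))) = 42287 - (-192)/(-9 - 4*√(9 + (-1 - 5))) = 42287 - (-192)/(-9 - 4*√(9 - 6)) = 42287 - (-192)/(-9 - 4*√3) = 42287 + 192/(-9 - 4*√3)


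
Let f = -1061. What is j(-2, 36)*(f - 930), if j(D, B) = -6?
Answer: 11946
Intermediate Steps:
j(-2, 36)*(f - 930) = -6*(-1061 - 930) = -6*(-1991) = 11946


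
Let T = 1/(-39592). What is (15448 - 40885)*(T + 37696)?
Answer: -37963705808547/39592 ≈ -9.5887e+8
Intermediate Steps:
T = -1/39592 ≈ -2.5258e-5
(15448 - 40885)*(T + 37696) = (15448 - 40885)*(-1/39592 + 37696) = -25437*1492460031/39592 = -37963705808547/39592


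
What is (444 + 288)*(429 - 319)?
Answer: 80520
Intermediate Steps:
(444 + 288)*(429 - 319) = 732*110 = 80520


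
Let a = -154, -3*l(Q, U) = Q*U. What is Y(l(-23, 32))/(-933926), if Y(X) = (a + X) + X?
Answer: -505/1400889 ≈ -0.00036049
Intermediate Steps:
l(Q, U) = -Q*U/3
Y(X) = -154 + 2*X (Y(X) = (-154 + X) + X = -154 + 2*X)
Y(l(-23, 32))/(-933926) = (-154 + 2*(-1/3*(-23)*32))/(-933926) = (-154 + 2*(736/3))*(-1/933926) = (-154 + 1472/3)*(-1/933926) = (1010/3)*(-1/933926) = -505/1400889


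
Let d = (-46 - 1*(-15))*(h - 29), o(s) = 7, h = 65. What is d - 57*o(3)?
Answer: -1515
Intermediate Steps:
d = -1116 (d = (-46 - 1*(-15))*(65 - 29) = (-46 + 15)*36 = -31*36 = -1116)
d - 57*o(3) = -1116 - 57*7 = -1116 - 399 = -1515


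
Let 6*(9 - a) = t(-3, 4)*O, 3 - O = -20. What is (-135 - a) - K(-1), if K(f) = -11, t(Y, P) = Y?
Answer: -289/2 ≈ -144.50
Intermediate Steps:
O = 23 (O = 3 - 1*(-20) = 3 + 20 = 23)
a = 41/2 (a = 9 - (-1)*23/2 = 9 - 1/6*(-69) = 9 + 23/2 = 41/2 ≈ 20.500)
(-135 - a) - K(-1) = (-135 - 1*41/2) - 1*(-11) = (-135 - 41/2) + 11 = -311/2 + 11 = -289/2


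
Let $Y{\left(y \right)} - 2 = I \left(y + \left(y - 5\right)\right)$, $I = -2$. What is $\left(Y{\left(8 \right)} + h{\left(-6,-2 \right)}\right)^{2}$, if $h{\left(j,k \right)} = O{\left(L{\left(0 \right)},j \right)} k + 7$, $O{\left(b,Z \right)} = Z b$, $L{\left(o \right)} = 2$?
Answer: $121$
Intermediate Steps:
$Y{\left(y \right)} = 12 - 4 y$ ($Y{\left(y \right)} = 2 - 2 \left(y + \left(y - 5\right)\right) = 2 - 2 \left(y + \left(-5 + y\right)\right) = 2 - 2 \left(-5 + 2 y\right) = 2 - \left(-10 + 4 y\right) = 12 - 4 y$)
$h{\left(j,k \right)} = 7 + 2 j k$ ($h{\left(j,k \right)} = j 2 k + 7 = 2 j k + 7 = 7 + 2 j k$)
$\left(Y{\left(8 \right)} + h{\left(-6,-2 \right)}\right)^{2} = \left(\left(12 - 32\right) + \left(7 + 2 \left(-6\right) \left(-2\right)\right)\right)^{2} = \left(\left(12 - 32\right) + \left(7 + 24\right)\right)^{2} = \left(-20 + 31\right)^{2} = 11^{2} = 121$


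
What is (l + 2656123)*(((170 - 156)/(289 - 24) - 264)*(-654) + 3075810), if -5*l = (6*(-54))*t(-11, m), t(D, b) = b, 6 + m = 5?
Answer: 11432130458311194/1325 ≈ 8.6280e+12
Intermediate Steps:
m = -1 (m = -6 + 5 = -1)
l = -324/5 (l = -6*(-54)*(-1)/5 = -(-324)*(-1)/5 = -1/5*324 = -324/5 ≈ -64.800)
(l + 2656123)*(((170 - 156)/(289 - 24) - 264)*(-654) + 3075810) = (-324/5 + 2656123)*(((170 - 156)/(289 - 24) - 264)*(-654) + 3075810) = 13280291*((14/265 - 264)*(-654) + 3075810)/5 = 13280291*(-69946/265*(-654) + 3075810)/5 = 13280291*(45744684/265 + 3075810)/5 = (13280291/5)*(860834334/265) = 11432130458311194/1325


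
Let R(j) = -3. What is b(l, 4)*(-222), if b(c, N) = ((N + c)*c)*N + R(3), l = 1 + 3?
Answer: -27750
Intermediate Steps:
l = 4
b(c, N) = -3 + N*c*(N + c) (b(c, N) = ((N + c)*c)*N - 3 = (c*(N + c))*N - 3 = N*c*(N + c) - 3 = -3 + N*c*(N + c))
b(l, 4)*(-222) = (-3 + 4*4² + 4*4²)*(-222) = (-3 + 4*16 + 4*16)*(-222) = (-3 + 64 + 64)*(-222) = 125*(-222) = -27750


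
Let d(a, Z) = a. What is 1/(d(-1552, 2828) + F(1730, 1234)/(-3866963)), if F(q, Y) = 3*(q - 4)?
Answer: -3866963/6001531754 ≈ -0.00064433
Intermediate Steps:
F(q, Y) = -12 + 3*q (F(q, Y) = 3*(-4 + q) = -12 + 3*q)
1/(d(-1552, 2828) + F(1730, 1234)/(-3866963)) = 1/(-1552 + (-12 + 3*1730)/(-3866963)) = 1/(-1552 + (-12 + 5190)*(-1/3866963)) = 1/(-1552 + 5178*(-1/3866963)) = 1/(-1552 - 5178/3866963) = 1/(-6001531754/3866963) = -3866963/6001531754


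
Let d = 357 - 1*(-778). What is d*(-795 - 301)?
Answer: -1243960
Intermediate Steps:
d = 1135 (d = 357 + 778 = 1135)
d*(-795 - 301) = 1135*(-795 - 301) = 1135*(-1096) = -1243960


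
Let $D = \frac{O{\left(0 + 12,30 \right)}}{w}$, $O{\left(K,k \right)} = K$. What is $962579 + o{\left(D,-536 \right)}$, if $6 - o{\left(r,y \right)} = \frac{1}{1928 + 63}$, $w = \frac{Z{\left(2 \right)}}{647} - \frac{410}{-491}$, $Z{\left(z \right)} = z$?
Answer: $\frac{1916506734}{1991} \approx 9.6259 \cdot 10^{5}$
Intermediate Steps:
$w = \frac{266252}{317677}$ ($w = \frac{2}{647} - \frac{410}{-491} = 2 \cdot \frac{1}{647} - - \frac{410}{491} = \frac{2}{647} + \frac{410}{491} = \frac{266252}{317677} \approx 0.83812$)
$D = \frac{953031}{66563}$ ($D = \frac{0 + 12}{\frac{266252}{317677}} = 12 \cdot \frac{317677}{266252} = \frac{953031}{66563} \approx 14.318$)
$o{\left(r,y \right)} = \frac{11945}{1991}$ ($o{\left(r,y \right)} = 6 - \frac{1}{1928 + 63} = 6 - \frac{1}{1991} = \frac{11945}{1991}$)
$962579 + o{\left(D,-536 \right)} = 962579 + \frac{11945}{1991} = \frac{1916506734}{1991}$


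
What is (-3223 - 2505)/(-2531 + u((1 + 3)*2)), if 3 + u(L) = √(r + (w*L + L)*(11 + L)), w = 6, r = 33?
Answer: 14514752/6420059 + 5728*√1097/6420059 ≈ 2.2904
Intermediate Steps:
u(L) = -3 + √(33 + 7*L*(11 + L)) (u(L) = -3 + √(33 + (6*L + L)*(11 + L)) = -3 + √(33 + (7*L)*(11 + L)) = -3 + √(33 + 7*L*(11 + L)))
(-3223 - 2505)/(-2531 + u((1 + 3)*2)) = (-3223 - 2505)/(-2531 + (-3 + √(33 + 7*((1 + 3)*2)² + 77*((1 + 3)*2)))) = -5728/(-2531 + (-3 + √(33 + 7*(4*2)² + 77*(4*2)))) = -5728/(-2531 + (-3 + √(33 + 7*8² + 77*8))) = -5728/(-2531 + (-3 + √(33 + 7*64 + 616))) = -5728/(-2531 + (-3 + √(33 + 448 + 616))) = -5728/(-2531 + (-3 + √1097)) = -5728/(-2534 + √1097)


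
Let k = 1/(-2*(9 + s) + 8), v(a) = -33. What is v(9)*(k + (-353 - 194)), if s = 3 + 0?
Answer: 288849/16 ≈ 18053.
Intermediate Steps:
s = 3
k = -1/16 (k = 1/(-2*(9 + 3) + 8) = 1/(-2*12 + 8) = 1/(-24 + 8) = 1/(-16) = -1/16 ≈ -0.062500)
v(9)*(k + (-353 - 194)) = -33*(-1/16 + (-353 - 194)) = -33*(-1/16 - 547) = -33*(-8753/16) = 288849/16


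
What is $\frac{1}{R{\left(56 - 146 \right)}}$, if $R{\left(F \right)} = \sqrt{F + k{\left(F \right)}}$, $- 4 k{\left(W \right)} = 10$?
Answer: $- \frac{i \sqrt{370}}{185} \approx - 0.10398 i$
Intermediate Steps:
$k{\left(W \right)} = - \frac{5}{2}$ ($k{\left(W \right)} = \left(- \frac{1}{4}\right) 10 = - \frac{5}{2}$)
$R{\left(F \right)} = \sqrt{- \frac{5}{2} + F}$ ($R{\left(F \right)} = \sqrt{F - \frac{5}{2}} = \sqrt{- \frac{5}{2} + F}$)
$\frac{1}{R{\left(56 - 146 \right)}} = \frac{1}{\frac{1}{2} \sqrt{-10 + 4 \left(56 - 146\right)}} = \frac{1}{\frac{1}{2} \sqrt{-10 + 4 \left(-90\right)}} = \frac{1}{\frac{1}{2} \sqrt{-10 - 360}} = \frac{1}{\frac{1}{2} \sqrt{-370}} = \frac{1}{\frac{1}{2} i \sqrt{370}} = - \frac{i \sqrt{370}}{185}$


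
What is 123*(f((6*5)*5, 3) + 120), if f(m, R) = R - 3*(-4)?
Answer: 16605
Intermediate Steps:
f(m, R) = 12 + R (f(m, R) = R + 12 = 12 + R)
123*(f((6*5)*5, 3) + 120) = 123*((12 + 3) + 120) = 123*(15 + 120) = 123*135 = 16605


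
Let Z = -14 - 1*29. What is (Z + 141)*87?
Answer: 8526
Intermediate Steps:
Z = -43 (Z = -14 - 29 = -43)
(Z + 141)*87 = (-43 + 141)*87 = 98*87 = 8526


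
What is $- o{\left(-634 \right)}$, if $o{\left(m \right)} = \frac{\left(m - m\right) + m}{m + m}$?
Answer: $- \frac{1}{2} \approx -0.5$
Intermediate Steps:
$o{\left(m \right)} = \frac{1}{2}$ ($o{\left(m \right)} = \frac{0 + m}{2 m} = m \frac{1}{2 m} = \frac{1}{2}$)
$- o{\left(-634 \right)} = \left(-1\right) \frac{1}{2} = - \frac{1}{2}$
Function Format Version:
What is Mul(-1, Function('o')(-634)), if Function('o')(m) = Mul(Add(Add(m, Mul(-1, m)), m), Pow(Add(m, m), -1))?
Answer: Rational(-1, 2) ≈ -0.50000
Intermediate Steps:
Function('o')(m) = Rational(1, 2) (Function('o')(m) = Mul(Add(0, m), Pow(Mul(2, m), -1)) = Mul(m, Mul(Rational(1, 2), Pow(m, -1))) = Rational(1, 2))
Mul(-1, Function('o')(-634)) = Mul(-1, Rational(1, 2)) = Rational(-1, 2)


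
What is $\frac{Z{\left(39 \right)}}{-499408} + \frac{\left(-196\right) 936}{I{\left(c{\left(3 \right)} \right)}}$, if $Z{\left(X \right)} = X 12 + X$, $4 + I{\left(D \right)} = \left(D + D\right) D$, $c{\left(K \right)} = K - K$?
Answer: $\frac{1761911385}{38416} \approx 45864.0$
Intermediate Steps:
$c{\left(K \right)} = 0$
$I{\left(D \right)} = -4 + 2 D^{2}$ ($I{\left(D \right)} = -4 + \left(D + D\right) D = -4 + 2 D D = -4 + 2 D^{2}$)
$Z{\left(X \right)} = 13 X$ ($Z{\left(X \right)} = 12 X + X = 13 X$)
$\frac{Z{\left(39 \right)}}{-499408} + \frac{\left(-196\right) 936}{I{\left(c{\left(3 \right)} \right)}} = \frac{13 \cdot 39}{-499408} + \frac{\left(-196\right) 936}{-4 + 2 \cdot 0^{2}} = 507 \left(- \frac{1}{499408}\right) - \frac{183456}{-4 + 2 \cdot 0} = - \frac{39}{38416} - \frac{183456}{-4 + 0} = - \frac{39}{38416} - \frac{183456}{-4} = - \frac{39}{38416} - -45864 = - \frac{39}{38416} + 45864 = \frac{1761911385}{38416}$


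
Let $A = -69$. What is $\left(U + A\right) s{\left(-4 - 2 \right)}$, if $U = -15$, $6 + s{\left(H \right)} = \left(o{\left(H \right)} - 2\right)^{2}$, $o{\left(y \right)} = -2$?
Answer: $-840$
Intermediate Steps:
$s{\left(H \right)} = 10$ ($s{\left(H \right)} = -6 + \left(-2 - 2\right)^{2} = -6 + \left(-4\right)^{2} = -6 + 16 = 10$)
$\left(U + A\right) s{\left(-4 - 2 \right)} = \left(-15 - 69\right) 10 = \left(-84\right) 10 = -840$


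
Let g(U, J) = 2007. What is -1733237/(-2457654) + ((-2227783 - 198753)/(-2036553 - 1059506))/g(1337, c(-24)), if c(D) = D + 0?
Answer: 3591978346654475/5090448954557034 ≈ 0.70563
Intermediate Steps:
c(D) = D
-1733237/(-2457654) + ((-2227783 - 198753)/(-2036553 - 1059506))/g(1337, c(-24)) = -1733237/(-2457654) + ((-2227783 - 198753)/(-2036553 - 1059506))/2007 = -1733237*(-1/2457654) - 2426536/(-3096059)*(1/2007) = 1733237/2457654 - 2426536*(-1/3096059)*(1/2007) = 1733237/2457654 + (2426536/3096059)*(1/2007) = 1733237/2457654 + 2426536/6213790413 = 3591978346654475/5090448954557034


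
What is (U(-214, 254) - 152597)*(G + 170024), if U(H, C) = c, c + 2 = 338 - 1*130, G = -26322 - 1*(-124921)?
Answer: -40935727593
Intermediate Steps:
G = 98599 (G = -26322 + 124921 = 98599)
c = 206 (c = -2 + (338 - 1*130) = -2 + (338 - 130) = -2 + 208 = 206)
U(H, C) = 206
(U(-214, 254) - 152597)*(G + 170024) = (206 - 152597)*(98599 + 170024) = -152391*268623 = -40935727593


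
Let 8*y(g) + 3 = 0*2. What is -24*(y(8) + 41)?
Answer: -975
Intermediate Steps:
y(g) = -3/8 (y(g) = -3/8 + (0*2)/8 = -3/8 + (1/8)*0 = -3/8 + 0 = -3/8)
-24*(y(8) + 41) = -24*(-3/8 + 41) = -24*325/8 = -975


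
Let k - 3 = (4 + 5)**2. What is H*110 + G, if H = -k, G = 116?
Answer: -9124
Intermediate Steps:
k = 84 (k = 3 + (4 + 5)**2 = 3 + 9**2 = 3 + 81 = 84)
H = -84 (H = -1*84 = -84)
H*110 + G = -84*110 + 116 = -9240 + 116 = -9124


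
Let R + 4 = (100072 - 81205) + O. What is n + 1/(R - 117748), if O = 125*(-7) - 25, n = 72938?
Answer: 7278118329/99785 ≈ 72938.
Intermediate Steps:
O = -900 (O = -875 - 25 = -900)
R = 17963 (R = -4 + ((100072 - 81205) - 900) = -4 + (18867 - 900) = -4 + 17967 = 17963)
n + 1/(R - 117748) = 72938 + 1/(17963 - 117748) = 72938 + 1/(-99785) = 72938 - 1/99785 = 7278118329/99785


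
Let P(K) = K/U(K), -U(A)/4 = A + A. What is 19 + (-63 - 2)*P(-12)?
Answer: 217/8 ≈ 27.125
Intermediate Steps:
U(A) = -8*A (U(A) = -4*(A + A) = -8*A)
P(K) = -1/8 (P(K) = K/((-8*K)) = K*(-1/(8*K)) = -1/8)
19 + (-63 - 2)*P(-12) = 19 + (-63 - 2)*(-1/8) = 19 - 65*(-1/8) = 19 + 65/8 = 217/8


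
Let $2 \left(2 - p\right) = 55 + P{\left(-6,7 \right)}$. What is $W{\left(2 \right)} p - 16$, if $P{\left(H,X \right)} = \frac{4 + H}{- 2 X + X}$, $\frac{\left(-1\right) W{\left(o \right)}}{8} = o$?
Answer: $\frac{2760}{7} \approx 394.29$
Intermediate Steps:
$W{\left(o \right)} = - 8 o$
$P{\left(H,X \right)} = - \frac{4 + H}{X}$ ($P{\left(H,X \right)} = \frac{4 + H}{\left(-1\right) X} = \left(4 + H\right) \left(- \frac{1}{X}\right) = - \frac{4 + H}{X}$)
$p = - \frac{359}{14}$ ($p = 2 - \frac{55 + \frac{-4 - -6}{7}}{2} = 2 - \frac{55 + \frac{-4 + 6}{7}}{2} = 2 - \frac{55 + \frac{1}{7} \cdot 2}{2} = 2 - \frac{55 + \frac{2}{7}}{2} = 2 - \frac{387}{14} = - \frac{359}{14} \approx -25.643$)
$W{\left(2 \right)} p - 16 = \left(-8\right) 2 \left(- \frac{359}{14}\right) - 16 = \left(-16\right) \left(- \frac{359}{14}\right) - 16 = \frac{2872}{7} - 16 = \frac{2760}{7}$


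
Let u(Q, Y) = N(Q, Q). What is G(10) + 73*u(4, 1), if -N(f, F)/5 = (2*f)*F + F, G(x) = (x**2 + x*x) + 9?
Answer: -12931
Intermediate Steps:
G(x) = 9 + 2*x**2 (G(x) = (x**2 + x**2) + 9 = 2*x**2 + 9 = 9 + 2*x**2)
N(f, F) = -5*F - 10*F*f (N(f, F) = -5*((2*f)*F + F) = -5*(2*F*f + F) = -5*(F + 2*F*f) = -5*F - 10*F*f)
u(Q, Y) = -5*Q*(1 + 2*Q)
G(10) + 73*u(4, 1) = (9 + 2*10**2) + 73*(-5*4*(1 + 2*4)) = (9 + 2*100) + 73*(-5*4*(1 + 8)) = (9 + 200) + 73*(-5*4*9) = 209 + 73*(-180) = 209 - 13140 = -12931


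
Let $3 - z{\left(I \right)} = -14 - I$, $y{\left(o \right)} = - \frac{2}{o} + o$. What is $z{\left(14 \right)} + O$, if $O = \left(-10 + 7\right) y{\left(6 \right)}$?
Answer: $14$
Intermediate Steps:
$y{\left(o \right)} = o - \frac{2}{o}$
$z{\left(I \right)} = 17 + I$ ($z{\left(I \right)} = 3 - \left(-14 - I\right) = 3 + \left(14 + I\right) = 17 + I$)
$O = -17$ ($O = \left(-10 + 7\right) \left(6 - \frac{2}{6}\right) = - 3 \left(6 - \frac{1}{3}\right) = \left(-3\right) \frac{17}{3} = -17$)
$z{\left(14 \right)} + O = \left(17 + 14\right) - 17 = 31 - 17 = 14$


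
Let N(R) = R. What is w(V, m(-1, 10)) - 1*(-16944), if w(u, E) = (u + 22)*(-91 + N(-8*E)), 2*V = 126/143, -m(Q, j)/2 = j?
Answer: 2644413/143 ≈ 18492.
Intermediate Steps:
m(Q, j) = -2*j
V = 63/143 (V = (126/143)/2 = (126*(1/143))/2 = (½)*(126/143) = 63/143 ≈ 0.44056)
w(u, E) = (-91 - 8*E)*(22 + u) (w(u, E) = (u + 22)*(-91 - 8*E) = (22 + u)*(-91 - 8*E) = (-91 - 8*E)*(22 + u))
w(V, m(-1, 10)) - 1*(-16944) = (-2002 - (-352)*10 - 91*63/143 - 8*(-2*10)*63/143) - 1*(-16944) = (-2002 - 176*(-20) - 441/11 - 8*(-20)*63/143) + 16944 = (-2002 + 3520 - 441/11 + 10080/143) + 16944 = 221421/143 + 16944 = 2644413/143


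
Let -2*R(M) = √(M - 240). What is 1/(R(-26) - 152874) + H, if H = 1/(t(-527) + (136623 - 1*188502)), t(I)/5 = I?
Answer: (-√266 + 414776*I)/(54514*(√266 - 305748*I)) ≈ -2.4885e-5 + 3.4893e-10*I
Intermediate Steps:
t(I) = 5*I
H = -1/54514 (H = 1/(5*(-527) + (136623 - 1*188502)) = 1/(-2635 + (136623 - 188502)) = 1/(-2635 - 51879) = 1/(-54514) = -1/54514 ≈ -1.8344e-5)
R(M) = -√(-240 + M)/2 (R(M) = -√(M - 240)/2 = -√(-240 + M)/2)
1/(R(-26) - 152874) + H = 1/(-√(-240 - 26)/2 - 152874) - 1/54514 = 1/(-I*√266/2 - 152874) - 1/54514 = 1/(-152874 - I*√266/2) - 1/54514 = -1/54514 + 1/(-152874 - I*√266/2)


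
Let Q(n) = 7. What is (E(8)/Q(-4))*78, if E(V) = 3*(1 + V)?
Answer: 2106/7 ≈ 300.86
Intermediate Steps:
E(V) = 3 + 3*V
(E(8)/Q(-4))*78 = ((3 + 3*8)/7)*78 = ((3 + 24)*(1/7))*78 = (27*(1/7))*78 = (27/7)*78 = 2106/7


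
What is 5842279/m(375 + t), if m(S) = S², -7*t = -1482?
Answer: 286271671/16867449 ≈ 16.972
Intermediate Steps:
t = 1482/7 (t = -⅐*(-1482) = 1482/7 ≈ 211.71)
5842279/m(375 + t) = 5842279/((375 + 1482/7)²) = 5842279/((4107/7)²) = 5842279/(16867449/49) = 5842279*(49/16867449) = 286271671/16867449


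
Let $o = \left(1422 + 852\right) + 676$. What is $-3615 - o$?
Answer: $-6565$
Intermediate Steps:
$o = 2950$ ($o = 2274 + 676 = 2950$)
$-3615 - o = -3615 - 2950 = -6565$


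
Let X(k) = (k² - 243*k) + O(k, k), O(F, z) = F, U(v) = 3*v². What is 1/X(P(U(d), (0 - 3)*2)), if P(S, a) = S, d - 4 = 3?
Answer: -1/13965 ≈ -7.1608e-5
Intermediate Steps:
d = 7 (d = 4 + 3 = 7)
X(k) = k² - 242*k (X(k) = (k² - 243*k) + k = k² - 242*k)
1/X(P(U(d), (0 - 3)*2)) = 1/((3*7²)*(-242 + 3*7²)) = 1/((3*49)*(-242 + 3*49)) = 1/(147*(-242 + 147)) = 1/(147*(-95)) = 1/(-13965) = -1/13965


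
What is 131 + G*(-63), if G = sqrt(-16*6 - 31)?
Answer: 131 - 63*I*sqrt(127) ≈ 131.0 - 709.97*I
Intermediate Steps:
G = I*sqrt(127) (G = sqrt(-96 - 31) = sqrt(-127) = I*sqrt(127) ≈ 11.269*I)
131 + G*(-63) = 131 + (I*sqrt(127))*(-63) = 131 - 63*I*sqrt(127)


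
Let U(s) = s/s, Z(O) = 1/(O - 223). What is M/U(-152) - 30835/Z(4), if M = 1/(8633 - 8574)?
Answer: 398419036/59 ≈ 6.7529e+6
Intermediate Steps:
Z(O) = 1/(-223 + O)
U(s) = 1
M = 1/59 ≈ 0.016949
M/U(-152) - 30835/Z(4) = (1/59)/1 - 30835/(1/(-223 + 4)) = (1/59)*1 - 30835/(1/(-219)) = 1/59 - 30835/(-1/219) = 1/59 - 30835*(-219) = 1/59 + 6752865 = 398419036/59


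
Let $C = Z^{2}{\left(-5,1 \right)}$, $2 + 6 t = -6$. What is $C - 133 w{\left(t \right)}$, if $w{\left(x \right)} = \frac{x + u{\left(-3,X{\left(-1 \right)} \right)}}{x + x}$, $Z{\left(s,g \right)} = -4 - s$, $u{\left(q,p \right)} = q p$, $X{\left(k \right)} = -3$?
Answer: $\frac{3067}{8} \approx 383.38$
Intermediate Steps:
$t = - \frac{4}{3}$ ($t = - \frac{1}{3} + \frac{1}{6} \left(-6\right) = - \frac{1}{3} - 1 = - \frac{4}{3} \approx -1.3333$)
$u{\left(q,p \right)} = p q$
$C = 1$ ($C = \left(-4 - -5\right)^{2} = \left(-4 + 5\right)^{2} = 1^{2} = 1$)
$w{\left(x \right)} = \frac{9 + x}{2 x}$ ($w{\left(x \right)} = \frac{x - -9}{x + x} = \frac{x + 9}{2 x} = \left(9 + x\right) \frac{1}{2 x} = \frac{9 + x}{2 x}$)
$C - 133 w{\left(t \right)} = 1 - 133 \frac{9 - \frac{4}{3}}{2 \left(- \frac{4}{3}\right)} = 1 - 133 \cdot \frac{1}{2} \left(- \frac{3}{4}\right) \frac{23}{3} = 1 - - \frac{3059}{8} = 1 + \frac{3059}{8} = \frac{3067}{8}$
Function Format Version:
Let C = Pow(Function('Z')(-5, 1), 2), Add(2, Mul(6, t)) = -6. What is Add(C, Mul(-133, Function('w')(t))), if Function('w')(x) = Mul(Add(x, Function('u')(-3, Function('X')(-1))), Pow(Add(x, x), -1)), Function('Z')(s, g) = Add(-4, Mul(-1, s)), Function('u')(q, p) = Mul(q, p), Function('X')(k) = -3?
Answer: Rational(3067, 8) ≈ 383.38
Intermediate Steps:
t = Rational(-4, 3) (t = Add(Rational(-1, 3), Mul(Rational(1, 6), -6)) = Add(Rational(-1, 3), -1) = Rational(-4, 3) ≈ -1.3333)
Function('u')(q, p) = Mul(p, q)
C = 1 (C = Pow(Add(-4, Mul(-1, -5)), 2) = Pow(Add(-4, 5), 2) = Pow(1, 2) = 1)
Function('w')(x) = Mul(Rational(1, 2), Pow(x, -1), Add(9, x)) (Function('w')(x) = Mul(Add(x, Mul(-3, -3)), Pow(Add(x, x), -1)) = Mul(Add(x, 9), Pow(Mul(2, x), -1)) = Mul(Add(9, x), Mul(Rational(1, 2), Pow(x, -1))) = Mul(Rational(1, 2), Pow(x, -1), Add(9, x)))
Add(C, Mul(-133, Function('w')(t))) = Add(1, Mul(-133, Mul(Rational(1, 2), Pow(Rational(-4, 3), -1), Add(9, Rational(-4, 3))))) = Add(1, Mul(-133, Mul(Rational(1, 2), Rational(-3, 4), Rational(23, 3)))) = Add(1, Mul(-133, Rational(-23, 8))) = Add(1, Rational(3059, 8)) = Rational(3067, 8)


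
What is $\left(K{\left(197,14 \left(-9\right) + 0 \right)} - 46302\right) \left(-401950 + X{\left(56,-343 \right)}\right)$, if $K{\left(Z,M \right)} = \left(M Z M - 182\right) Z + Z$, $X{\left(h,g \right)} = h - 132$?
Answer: $-247668006742850$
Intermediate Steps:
$X{\left(h,g \right)} = -132 + h$ ($X{\left(h,g \right)} = h - 132 = -132 + h$)
$K{\left(Z,M \right)} = Z + Z \left(-182 + Z M^{2}\right)$ ($K{\left(Z,M \right)} = \left(Z M^{2} - 182\right) Z + Z = \left(-182 + Z M^{2}\right) Z + Z = Z \left(-182 + Z M^{2}\right) + Z = Z + Z \left(-182 + Z M^{2}\right)$)
$\left(K{\left(197,14 \left(-9\right) + 0 \right)} - 46302\right) \left(-401950 + X{\left(56,-343 \right)}\right) = \left(197 \left(-181 + 197 \left(14 \left(-9\right) + 0\right)^{2}\right) - 46302\right) \left(-401950 + \left(-132 + 56\right)\right) = \left(197 \left(-181 + 197 \left(-126 + 0\right)^{2}\right) - 46302\right) \left(-401950 - 76\right) = \left(197 \left(-181 + 197 \left(-126\right)^{2}\right) - 46302\right) \left(-402026\right) = \left(197 \left(-181 + 197 \cdot 15876\right) - 46302\right) \left(-402026\right) = \left(197 \left(-181 + 3127572\right) - 46302\right) \left(-402026\right) = \left(197 \cdot 3127391 - 46302\right) \left(-402026\right) = \left(616096027 - 46302\right) \left(-402026\right) = 616049725 \left(-402026\right) = -247668006742850$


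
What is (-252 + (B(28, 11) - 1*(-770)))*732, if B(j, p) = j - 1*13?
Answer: 390156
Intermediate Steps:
B(j, p) = -13 + j (B(j, p) = j - 13 = -13 + j)
(-252 + (B(28, 11) - 1*(-770)))*732 = (-252 + ((-13 + 28) - 1*(-770)))*732 = (-252 + (15 + 770))*732 = (-252 + 785)*732 = 533*732 = 390156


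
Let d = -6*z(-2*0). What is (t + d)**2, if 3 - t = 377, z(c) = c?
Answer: 139876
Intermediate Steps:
t = -374 (t = 3 - 1*377 = 3 - 377 = -374)
d = 0 (d = -(-12)*0 = -6*0 = 0)
(t + d)**2 = (-374 + 0)**2 = (-374)**2 = 139876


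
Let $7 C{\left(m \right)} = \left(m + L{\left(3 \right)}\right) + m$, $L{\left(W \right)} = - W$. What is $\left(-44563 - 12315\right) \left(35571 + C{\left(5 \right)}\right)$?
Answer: $-2023264216$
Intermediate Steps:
$C{\left(m \right)} = - \frac{3}{7} + \frac{2 m}{7}$ ($C{\left(m \right)} = \frac{\left(m - 3\right) + m}{7} = \frac{\left(-3 + m\right) + m}{7} = \frac{-3 + 2 m}{7} = - \frac{3}{7} + \frac{2 m}{7}$)
$\left(-44563 - 12315\right) \left(35571 + C{\left(5 \right)}\right) = \left(-44563 - 12315\right) \left(35571 + \left(- \frac{3}{7} + \frac{2}{7} \cdot 5\right)\right) = - 56878 \left(35571 + \left(- \frac{3}{7} + \frac{10}{7}\right)\right) = - 56878 \left(35571 + 1\right) = \left(-56878\right) 35572 = -2023264216$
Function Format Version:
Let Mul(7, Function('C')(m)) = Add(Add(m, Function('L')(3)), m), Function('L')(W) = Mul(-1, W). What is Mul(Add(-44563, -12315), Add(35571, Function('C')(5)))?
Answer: -2023264216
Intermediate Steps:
Function('C')(m) = Add(Rational(-3, 7), Mul(Rational(2, 7), m)) (Function('C')(m) = Mul(Rational(1, 7), Add(Add(m, Mul(-1, 3)), m)) = Mul(Rational(1, 7), Add(Add(m, -3), m)) = Mul(Rational(1, 7), Add(Add(-3, m), m)) = Mul(Rational(1, 7), Add(-3, Mul(2, m))) = Add(Rational(-3, 7), Mul(Rational(2, 7), m)))
Mul(Add(-44563, -12315), Add(35571, Function('C')(5))) = Mul(Add(-44563, -12315), Add(35571, Add(Rational(-3, 7), Mul(Rational(2, 7), 5)))) = Mul(-56878, Add(35571, Add(Rational(-3, 7), Rational(10, 7)))) = Mul(-56878, Add(35571, 1)) = Mul(-56878, 35572) = -2023264216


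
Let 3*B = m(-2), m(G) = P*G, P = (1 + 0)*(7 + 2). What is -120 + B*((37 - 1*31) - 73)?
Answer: 282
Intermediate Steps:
P = 9 (P = 1*9 = 9)
m(G) = 9*G
B = -6 (B = (9*(-2))/3 = (⅓)*(-18) = -6)
-120 + B*((37 - 1*31) - 73) = -120 - 6*((37 - 1*31) - 73) = -120 - 6*((37 - 31) - 73) = -120 - 6*(6 - 73) = -120 - 6*(-67) = -120 + 402 = 282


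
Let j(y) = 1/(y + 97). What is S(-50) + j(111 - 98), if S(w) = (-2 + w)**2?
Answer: 297441/110 ≈ 2704.0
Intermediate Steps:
j(y) = 1/(97 + y)
S(-50) + j(111 - 98) = (-2 - 50)**2 + 1/(97 + (111 - 98)) = (-52)**2 + 1/(97 + 13) = 2704 + 1/110 = 297441/110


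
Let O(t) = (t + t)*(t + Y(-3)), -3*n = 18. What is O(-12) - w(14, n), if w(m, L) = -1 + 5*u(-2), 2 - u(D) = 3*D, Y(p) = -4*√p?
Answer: 249 + 96*I*√3 ≈ 249.0 + 166.28*I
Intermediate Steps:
u(D) = 2 - 3*D
n = -6 (n = -⅓*18 = -6)
w(m, L) = 39 (w(m, L) = -1 + 5*(2 - 3*(-2)) = -1 + 5*(2 + 6) = -1 + 5*8 = -1 + 40 = 39)
O(t) = 2*t*(t - 4*I*√3) (O(t) = (t + t)*(t - 4*I*√3) = (2*t)*(t - 4*I*√3) = 2*t*(t - 4*I*√3))
O(-12) - w(14, n) = 2*(-12)*(-12 - 4*I*√3) - 1*39 = (288 + 96*I*√3) - 39 = 249 + 96*I*√3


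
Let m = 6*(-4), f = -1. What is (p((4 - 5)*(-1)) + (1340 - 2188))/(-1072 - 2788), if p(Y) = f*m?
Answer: 206/965 ≈ 0.21347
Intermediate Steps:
m = -24
p(Y) = 24 (p(Y) = -1*(-24) = 24)
(p((4 - 5)*(-1)) + (1340 - 2188))/(-1072 - 2788) = (24 + (1340 - 2188))/(-1072 - 2788) = (24 - 848)/(-3860) = -824*(-1/3860) = 206/965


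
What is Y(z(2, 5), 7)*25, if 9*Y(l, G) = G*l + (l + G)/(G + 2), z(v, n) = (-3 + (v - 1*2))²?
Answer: 14575/81 ≈ 179.94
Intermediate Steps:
z(v, n) = (-5 + v)² (z(v, n) = (-3 + (v - 2))² = (-3 + (-2 + v))² = (-5 + v)²)
Y(l, G) = G*l/9 + (G + l)/(9*(2 + G)) (Y(l, G) = (G*l + (l + G)/(G + 2))/9 = (G*l + (G + l)/(2 + G))/9 = G*l/9 + (G + l)/(9*(2 + G)))
Y(z(2, 5), 7)*25 = ((7 + (-5 + 2)² + (-5 + 2)²*7² + 2*7*(-5 + 2)²)/(9*(2 + 7)))*25 = ((⅑)*(7 + (-3)² + (-3)²*49 + 2*7*(-3)²)/9)*25 = ((⅑)*(⅑)*(7 + 9 + 9*49 + 2*7*9))*25 = ((⅑)*(⅑)*(7 + 9 + 441 + 126))*25 = ((⅑)*(⅑)*583)*25 = (583/81)*25 = 14575/81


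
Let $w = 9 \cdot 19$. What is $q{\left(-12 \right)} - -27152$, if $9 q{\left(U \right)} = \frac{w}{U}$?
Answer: $\frac{325805}{12} \approx 27150.0$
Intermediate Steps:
$w = 171$
$q{\left(U \right)} = \frac{19}{U}$ ($q{\left(U \right)} = \frac{171 \frac{1}{U}}{9} = \frac{19}{U}$)
$q{\left(-12 \right)} - -27152 = \frac{19}{-12} - -27152 = 19 \left(- \frac{1}{12}\right) + 27152 = - \frac{19}{12} + 27152 = \frac{325805}{12}$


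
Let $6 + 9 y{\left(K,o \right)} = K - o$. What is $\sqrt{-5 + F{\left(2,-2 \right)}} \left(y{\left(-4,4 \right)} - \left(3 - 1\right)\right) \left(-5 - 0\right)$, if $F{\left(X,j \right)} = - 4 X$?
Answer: $\frac{160 i \sqrt{13}}{9} \approx 64.099 i$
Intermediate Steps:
$y{\left(K,o \right)} = - \frac{2}{3} - \frac{o}{9} + \frac{K}{9}$ ($y{\left(K,o \right)} = - \frac{2}{3} + \frac{K - o}{9} = - \frac{2}{3} + \left(- \frac{o}{9} + \frac{K}{9}\right) = - \frac{2}{3} - \frac{o}{9} + \frac{K}{9}$)
$\sqrt{-5 + F{\left(2,-2 \right)}} \left(y{\left(-4,4 \right)} - \left(3 - 1\right)\right) \left(-5 - 0\right) = \sqrt{-5 - 8} \left(\left(- \frac{2}{3} - \frac{4}{9} + \frac{1}{9} \left(-4\right)\right) - \left(3 - 1\right)\right) \left(-5 - 0\right) = \sqrt{-5 - 8} \left(\left(- \frac{2}{3} - \frac{4}{9} - \frac{4}{9}\right) - \left(3 - 1\right)\right) \left(-5 + 0\right) = \sqrt{-13} \left(- \frac{14}{9} - 2\right) \left(-5\right) = i \sqrt{13} \left(- \frac{14}{9} - 2\right) \left(-5\right) = i \sqrt{13} \left(- \frac{32}{9}\right) \left(-5\right) = - \frac{32 i \sqrt{13}}{9} \left(-5\right) = \frac{160 i \sqrt{13}}{9}$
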